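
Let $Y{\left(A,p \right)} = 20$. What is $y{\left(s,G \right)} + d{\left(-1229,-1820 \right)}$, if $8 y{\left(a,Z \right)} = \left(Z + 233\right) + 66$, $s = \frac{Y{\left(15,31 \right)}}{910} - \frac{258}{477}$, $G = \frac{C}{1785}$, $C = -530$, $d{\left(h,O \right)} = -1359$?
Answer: $- \frac{3774667}{2856} \approx -1321.7$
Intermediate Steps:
$G = - \frac{106}{357}$ ($G = - \frac{530}{1785} = \left(-530\right) \frac{1}{1785} = - \frac{106}{357} \approx -0.29692$)
$s = - \frac{7508}{14469}$ ($s = \frac{20}{910} - \frac{258}{477} = 20 \cdot \frac{1}{910} - \frac{86}{159} = \frac{2}{91} - \frac{86}{159} = - \frac{7508}{14469} \approx -0.5189$)
$y{\left(a,Z \right)} = \frac{299}{8} + \frac{Z}{8}$ ($y{\left(a,Z \right)} = \frac{\left(Z + 233\right) + 66}{8} = \frac{\left(233 + Z\right) + 66}{8} = \frac{299 + Z}{8} = \frac{299}{8} + \frac{Z}{8}$)
$y{\left(s,G \right)} + d{\left(-1229,-1820 \right)} = \left(\frac{299}{8} + \frac{1}{8} \left(- \frac{106}{357}\right)\right) - 1359 = \left(\frac{299}{8} - \frac{53}{1428}\right) - 1359 = \frac{106637}{2856} - 1359 = - \frac{3774667}{2856}$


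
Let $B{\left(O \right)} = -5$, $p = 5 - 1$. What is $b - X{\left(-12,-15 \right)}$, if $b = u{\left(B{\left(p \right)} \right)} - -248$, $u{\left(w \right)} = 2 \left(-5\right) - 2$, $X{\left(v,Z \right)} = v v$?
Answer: $92$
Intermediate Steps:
$p = 4$
$X{\left(v,Z \right)} = v^{2}$
$u{\left(w \right)} = -12$ ($u{\left(w \right)} = -10 - 2 = -12$)
$b = 236$ ($b = -12 - -248 = -12 + 248 = 236$)
$b - X{\left(-12,-15 \right)} = 236 - \left(-12\right)^{2} = 236 - 144 = 92$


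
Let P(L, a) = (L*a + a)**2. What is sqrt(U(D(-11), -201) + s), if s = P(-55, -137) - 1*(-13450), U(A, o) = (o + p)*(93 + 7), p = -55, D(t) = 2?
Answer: 9*sqrt(675534) ≈ 7397.2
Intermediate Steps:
U(A, o) = -5500 + 100*o (U(A, o) = (o - 55)*(93 + 7) = (-55 + o)*100 = -5500 + 100*o)
P(L, a) = (a + L*a)**2
s = 54743854 (s = (-137)**2*(1 - 55)**2 - 1*(-13450) = 18769*(-54)**2 + 13450 = 18769*2916 + 13450 = 54730404 + 13450 = 54743854)
sqrt(U(D(-11), -201) + s) = sqrt((-5500 + 100*(-201)) + 54743854) = sqrt((-5500 - 20100) + 54743854) = sqrt(-25600 + 54743854) = sqrt(54718254) = 9*sqrt(675534)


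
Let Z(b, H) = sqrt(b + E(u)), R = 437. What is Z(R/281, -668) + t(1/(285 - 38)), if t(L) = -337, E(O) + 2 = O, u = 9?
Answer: -337 + 2*sqrt(168881)/281 ≈ -334.08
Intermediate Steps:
E(O) = -2 + O
Z(b, H) = sqrt(7 + b) (Z(b, H) = sqrt(b + (-2 + 9)) = sqrt(b + 7) = sqrt(7 + b))
Z(R/281, -668) + t(1/(285 - 38)) = sqrt(7 + 437/281) - 337 = sqrt(2404/281) - 337 = 2*sqrt(168881)/281 - 337 = -337 + 2*sqrt(168881)/281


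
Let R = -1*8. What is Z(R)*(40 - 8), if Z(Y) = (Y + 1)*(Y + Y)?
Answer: 3584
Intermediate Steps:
R = -8
Z(Y) = 2*Y*(1 + Y) (Z(Y) = (1 + Y)*(2*Y) = 2*Y*(1 + Y))
Z(R)*(40 - 8) = (2*(-8)*(1 - 8))*(40 - 8) = (2*(-8)*(-7))*32 = 112*32 = 3584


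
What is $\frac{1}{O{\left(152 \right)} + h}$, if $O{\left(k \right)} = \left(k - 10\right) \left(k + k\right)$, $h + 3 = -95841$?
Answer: $- \frac{1}{52676} \approx -1.8984 \cdot 10^{-5}$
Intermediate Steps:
$h = -95844$ ($h = -3 - 95841 = -95844$)
$O{\left(k \right)} = 2 k \left(-10 + k\right)$ ($O{\left(k \right)} = \left(-10 + k\right) 2 k = 2 k \left(-10 + k\right)$)
$\frac{1}{O{\left(152 \right)} + h} = \frac{1}{2 \cdot 152 \left(-10 + 152\right) - 95844} = \frac{1}{2 \cdot 152 \cdot 142 - 95844} = \frac{1}{43168 - 95844} = \frac{1}{-52676} = - \frac{1}{52676}$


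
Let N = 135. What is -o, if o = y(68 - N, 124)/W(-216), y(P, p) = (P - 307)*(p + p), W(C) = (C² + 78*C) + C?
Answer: 11594/3699 ≈ 3.1344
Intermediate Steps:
W(C) = C² + 79*C
y(P, p) = 2*p*(-307 + P) (y(P, p) = (-307 + P)*(2*p) = 2*p*(-307 + P))
o = -11594/3699 (o = (2*124*(-307 + (68 - 1*135)))/((-216*(79 - 216))) = (2*124*(-307 + (68 - 135)))/((-216*(-137))) = (2*124*(-307 - 67))/29592 = (2*124*(-374))*(1/29592) = -92752*1/29592 = -11594/3699 ≈ -3.1344)
-o = -1*(-11594/3699) = 11594/3699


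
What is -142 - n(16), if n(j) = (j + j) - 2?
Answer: -172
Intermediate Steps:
n(j) = -2 + 2*j (n(j) = 2*j - 2 = -2 + 2*j)
-142 - n(16) = -142 - (-2 + 2*16) = -142 - (-2 + 32) = -142 - 1*30 = -142 - 30 = -172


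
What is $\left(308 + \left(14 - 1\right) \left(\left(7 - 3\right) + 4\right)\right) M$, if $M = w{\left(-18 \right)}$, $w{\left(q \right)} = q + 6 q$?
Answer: $-51912$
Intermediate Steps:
$w{\left(q \right)} = 7 q$
$M = -126$ ($M = 7 \left(-18\right) = -126$)
$\left(308 + \left(14 - 1\right) \left(\left(7 - 3\right) + 4\right)\right) M = \left(308 + \left(14 - 1\right) \left(\left(7 - 3\right) + 4\right)\right) \left(-126\right) = \left(308 + \left(14 - 1\right) \left(4 + 4\right)\right) \left(-126\right) = \left(308 + 13 \cdot 8\right) \left(-126\right) = \left(308 + 104\right) \left(-126\right) = 412 \left(-126\right) = -51912$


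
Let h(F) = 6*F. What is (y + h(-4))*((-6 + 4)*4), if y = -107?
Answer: 1048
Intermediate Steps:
(y + h(-4))*((-6 + 4)*4) = (-107 + 6*(-4))*((-6 + 4)*4) = (-107 - 24)*(-2*4) = -131*(-8) = 1048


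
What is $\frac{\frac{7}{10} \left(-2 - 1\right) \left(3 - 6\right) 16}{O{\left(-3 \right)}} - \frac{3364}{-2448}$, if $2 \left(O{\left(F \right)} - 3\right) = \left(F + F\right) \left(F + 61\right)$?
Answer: $\frac{45623}{58140} \approx 0.78471$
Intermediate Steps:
$O{\left(F \right)} = 3 + F \left(61 + F\right)$ ($O{\left(F \right)} = 3 + \frac{\left(F + F\right) \left(F + 61\right)}{2} = 3 + \frac{2 F \left(61 + F\right)}{2} = 3 + F \left(61 + F\right)$)
$\frac{\frac{7}{10} \left(-2 - 1\right) \left(3 - 6\right) 16}{O{\left(-3 \right)}} - \frac{3364}{-2448} = \frac{\frac{7}{10} \left(-2 - 1\right) \left(3 - 6\right) 16}{3 + \left(-3\right)^{2} + 61 \left(-3\right)} - \frac{3364}{-2448} = \frac{7 \cdot \frac{1}{10} \left(\left(-3\right) \left(-3\right)\right) 16}{3 + 9 - 183} - - \frac{841}{612} = \frac{\frac{7}{10} \cdot 9 \cdot 16}{-171} + \frac{841}{612} = \frac{63}{10} \cdot 16 \left(- \frac{1}{171}\right) + \frac{841}{612} = \frac{504}{5} \left(- \frac{1}{171}\right) + \frac{841}{612} = - \frac{56}{95} + \frac{841}{612} = \frac{45623}{58140}$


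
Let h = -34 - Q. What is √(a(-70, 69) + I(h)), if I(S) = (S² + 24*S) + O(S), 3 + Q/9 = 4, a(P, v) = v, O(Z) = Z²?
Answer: √2735 ≈ 52.297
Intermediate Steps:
Q = 9 (Q = -27 + 9*4 = -27 + 36 = 9)
h = -43 (h = -34 - 1*9 = -34 - 9 = -43)
I(S) = 2*S² + 24*S (I(S) = (S² + 24*S) + S² = 2*S² + 24*S)
√(a(-70, 69) + I(h)) = √(69 + 2*(-43)*(12 - 43)) = √(69 + 2*(-43)*(-31)) = √(69 + 2666) = √2735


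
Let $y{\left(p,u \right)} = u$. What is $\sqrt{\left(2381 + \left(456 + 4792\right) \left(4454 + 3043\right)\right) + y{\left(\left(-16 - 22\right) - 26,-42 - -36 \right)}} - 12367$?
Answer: $-12367 + \sqrt{39346631} \approx -6094.3$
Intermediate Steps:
$\sqrt{\left(2381 + \left(456 + 4792\right) \left(4454 + 3043\right)\right) + y{\left(\left(-16 - 22\right) - 26,-42 - -36 \right)}} - 12367 = \sqrt{\left(2381 + \left(456 + 4792\right) \left(4454 + 3043\right)\right) - 6} - 12367 = \sqrt{\left(2381 + 5248 \cdot 7497\right) + \left(-42 + 36\right)} - 12367 = \sqrt{\left(2381 + 39344256\right) - 6} - 12367 = \sqrt{39346637 - 6} - 12367 = \sqrt{39346631} - 12367 = -12367 + \sqrt{39346631}$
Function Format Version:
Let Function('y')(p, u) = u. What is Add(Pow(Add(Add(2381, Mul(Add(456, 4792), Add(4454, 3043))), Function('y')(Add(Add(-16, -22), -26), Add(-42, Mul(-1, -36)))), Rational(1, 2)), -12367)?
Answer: Add(-12367, Pow(39346631, Rational(1, 2))) ≈ -6094.3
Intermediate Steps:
Add(Pow(Add(Add(2381, Mul(Add(456, 4792), Add(4454, 3043))), Function('y')(Add(Add(-16, -22), -26), Add(-42, Mul(-1, -36)))), Rational(1, 2)), -12367) = Add(Pow(Add(Add(2381, Mul(Add(456, 4792), Add(4454, 3043))), Add(-42, Mul(-1, -36))), Rational(1, 2)), -12367) = Add(Pow(Add(Add(2381, Mul(5248, 7497)), Add(-42, 36)), Rational(1, 2)), -12367) = Add(Pow(Add(Add(2381, 39344256), -6), Rational(1, 2)), -12367) = Add(Pow(Add(39346637, -6), Rational(1, 2)), -12367) = Add(Pow(39346631, Rational(1, 2)), -12367) = Add(-12367, Pow(39346631, Rational(1, 2)))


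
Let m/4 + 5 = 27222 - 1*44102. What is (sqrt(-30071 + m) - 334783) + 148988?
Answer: -185795 + I*sqrt(97611) ≈ -1.858e+5 + 312.43*I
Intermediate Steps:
m = -67540 (m = -20 + 4*(27222 - 1*44102) = -20 + 4*(27222 - 44102) = -20 + 4*(-16880) = -20 - 67520 = -67540)
(sqrt(-30071 + m) - 334783) + 148988 = (sqrt(-30071 - 67540) - 334783) + 148988 = (sqrt(-97611) - 334783) + 148988 = (I*sqrt(97611) - 334783) + 148988 = (-334783 + I*sqrt(97611)) + 148988 = -185795 + I*sqrt(97611)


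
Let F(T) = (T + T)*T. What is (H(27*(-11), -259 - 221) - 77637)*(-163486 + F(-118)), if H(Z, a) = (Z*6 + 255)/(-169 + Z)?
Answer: 2453509325985/233 ≈ 1.0530e+10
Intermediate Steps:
F(T) = 2*T**2 (F(T) = (2*T)*T = 2*T**2)
H(Z, a) = (255 + 6*Z)/(-169 + Z) (H(Z, a) = (6*Z + 255)/(-169 + Z) = (255 + 6*Z)/(-169 + Z))
(H(27*(-11), -259 - 221) - 77637)*(-163486 + F(-118)) = (3*(85 + 2*(27*(-11)))/(-169 + 27*(-11)) - 77637)*(-163486 + 2*(-118)**2) = (3*(85 + 2*(-297))/(-169 - 297) - 77637)*(-163486 + 2*13924) = (3*(85 - 594)/(-466) - 77637)*(-163486 + 27848) = (3*(-1/466)*(-509) - 77637)*(-135638) = (1527/466 - 77637)*(-135638) = -36177315/466*(-135638) = 2453509325985/233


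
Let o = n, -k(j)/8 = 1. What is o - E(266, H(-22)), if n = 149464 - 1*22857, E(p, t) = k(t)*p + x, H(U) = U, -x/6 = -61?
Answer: 128369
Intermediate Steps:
x = 366 (x = -6*(-61) = 366)
k(j) = -8 (k(j) = -8*1 = -8)
E(p, t) = 366 - 8*p (E(p, t) = -8*p + 366 = 366 - 8*p)
n = 126607 (n = 149464 - 22857 = 126607)
o = 126607
o - E(266, H(-22)) = 126607 - (366 - 8*266) = 126607 - (366 - 2128) = 126607 - 1*(-1762) = 126607 + 1762 = 128369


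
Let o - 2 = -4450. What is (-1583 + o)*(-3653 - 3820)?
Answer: 45069663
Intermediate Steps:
o = -4448 (o = 2 - 4450 = -4448)
(-1583 + o)*(-3653 - 3820) = (-1583 - 4448)*(-3653 - 3820) = -6031*(-7473) = 45069663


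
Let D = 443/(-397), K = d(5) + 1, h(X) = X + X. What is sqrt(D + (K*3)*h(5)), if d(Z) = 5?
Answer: sqrt(28193749)/397 ≈ 13.375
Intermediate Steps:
h(X) = 2*X
K = 6 (K = 5 + 1 = 6)
D = -443/397 (D = 443*(-1/397) = -443/397 ≈ -1.1159)
sqrt(D + (K*3)*h(5)) = sqrt(-443/397 + (6*3)*(2*5)) = sqrt(-443/397 + 18*10) = sqrt(-443/397 + 180) = sqrt(71017/397) = sqrt(28193749)/397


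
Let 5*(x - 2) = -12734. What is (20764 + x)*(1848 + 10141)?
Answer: 1092149944/5 ≈ 2.1843e+8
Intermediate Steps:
x = -12724/5 (x = 2 + (1/5)*(-12734) = 2 - 12734/5 = -12724/5 ≈ -2544.8)
(20764 + x)*(1848 + 10141) = (20764 - 12724/5)*(1848 + 10141) = (91096/5)*11989 = 1092149944/5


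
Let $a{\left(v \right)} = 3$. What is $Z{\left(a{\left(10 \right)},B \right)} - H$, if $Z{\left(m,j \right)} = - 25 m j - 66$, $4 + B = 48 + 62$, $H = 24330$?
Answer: $-32346$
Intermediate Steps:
$B = 106$ ($B = -4 + \left(48 + 62\right) = -4 + 110 = 106$)
$Z{\left(m,j \right)} = -66 - 25 j m$ ($Z{\left(m,j \right)} = - 25 j m - 66 = -66 - 25 j m$)
$Z{\left(a{\left(10 \right)},B \right)} - H = \left(-66 - 2650 \cdot 3\right) - 24330 = \left(-66 - 7950\right) - 24330 = -8016 - 24330 = -32346$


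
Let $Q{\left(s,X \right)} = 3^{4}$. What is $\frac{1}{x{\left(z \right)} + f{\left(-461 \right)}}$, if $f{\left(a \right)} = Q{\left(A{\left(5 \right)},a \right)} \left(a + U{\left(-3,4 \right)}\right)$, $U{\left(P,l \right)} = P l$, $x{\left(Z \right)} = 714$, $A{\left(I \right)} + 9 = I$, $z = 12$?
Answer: $- \frac{1}{37599} \approx -2.6596 \cdot 10^{-5}$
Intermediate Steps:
$A{\left(I \right)} = -9 + I$
$Q{\left(s,X \right)} = 81$
$f{\left(a \right)} = -972 + 81 a$ ($f{\left(a \right)} = 81 \left(a - 12\right) = 81 \left(-12 + a\right) = -972 + 81 a$)
$\frac{1}{x{\left(z \right)} + f{\left(-461 \right)}} = \frac{1}{714 + \left(-972 + 81 \left(-461\right)\right)} = \frac{1}{714 - 38313} = \frac{1}{-37599} = - \frac{1}{37599}$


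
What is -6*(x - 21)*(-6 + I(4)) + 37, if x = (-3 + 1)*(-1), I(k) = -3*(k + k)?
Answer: -3383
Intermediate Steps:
I(k) = -6*k
x = 2 (x = -2*(-1) = 2)
-6*(x - 21)*(-6 + I(4)) + 37 = -6*(2 - 21)*(-6 - 6*4) + 37 = -(-114)*(-6 - 24) + 37 = -(-114)*(-30) + 37 = -6*570 + 37 = -3420 + 37 = -3383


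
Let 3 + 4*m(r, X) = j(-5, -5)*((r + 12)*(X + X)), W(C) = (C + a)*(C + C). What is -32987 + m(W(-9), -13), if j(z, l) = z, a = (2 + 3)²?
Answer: -167831/4 ≈ -41958.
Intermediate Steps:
a = 25 (a = 5² = 25)
W(C) = 2*C*(25 + C) (W(C) = (C + 25)*(C + C) = (25 + C)*(2*C) = 2*C*(25 + C))
m(r, X) = -¾ - 5*X*(12 + r)/2 (m(r, X) = -¾ + (-5*(r + 12)*(X + X))/4 = -¾ + (-5*(12 + r)*2*X)/4 = -¾ + (-10*X*(12 + r))/4 = -¾ - 5*X*(12 + r)/2)
-32987 + m(W(-9), -13) = -32987 + (-¾ - 30*(-13) - 5/2*(-13)*2*(-9)*(25 - 9)) = -32987 + (-¾ + 390 - 5/2*(-13)*2*(-9)*16) = -32987 + (-¾ + 390 - 5/2*(-13)*(-288)) = -32987 + (-¾ + 390 - 9360) = -32987 - 35883/4 = -167831/4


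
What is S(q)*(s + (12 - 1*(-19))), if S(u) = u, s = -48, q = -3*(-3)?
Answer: -153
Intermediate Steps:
q = 9
S(q)*(s + (12 - 1*(-19))) = 9*(-48 + (12 - 1*(-19))) = 9*(-48 + (12 + 19)) = 9*(-48 + 31) = 9*(-17) = -153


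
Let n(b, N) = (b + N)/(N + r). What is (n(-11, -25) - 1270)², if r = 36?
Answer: 196168036/121 ≈ 1.6212e+6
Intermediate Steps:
n(b, N) = (N + b)/(36 + N) (n(b, N) = (b + N)/(N + 36) = (N + b)/(36 + N))
(n(-11, -25) - 1270)² = ((-25 - 11)/(36 - 25) - 1270)² = (-36/11 - 1270)² = (-14006/11)² = 196168036/121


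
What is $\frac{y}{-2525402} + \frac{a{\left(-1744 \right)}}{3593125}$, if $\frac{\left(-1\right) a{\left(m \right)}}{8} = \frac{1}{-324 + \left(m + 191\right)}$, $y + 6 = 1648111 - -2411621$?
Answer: $- \frac{1244545103649797}{774184439089375} \approx -1.6076$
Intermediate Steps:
$y = 4059726$ ($y = -6 + \left(1648111 - -2411621\right) = -6 + \left(1648111 + 2411621\right) = -6 + 4059732 = 4059726$)
$a{\left(m \right)} = - \frac{8}{-133 + m}$ ($a{\left(m \right)} = - \frac{8}{-324 + \left(m + 191\right)} = - \frac{8}{-324 + \left(191 + m\right)} = - \frac{8}{-133 + m}$)
$\frac{y}{-2525402} + \frac{a{\left(-1744 \right)}}{3593125} = \frac{4059726}{-2525402} + \frac{\left(-8\right) \frac{1}{-133 - 1744}}{3593125} = 4059726 \left(- \frac{1}{2525402}\right) + - \frac{8}{-1877} \cdot \frac{1}{3593125} = - \frac{184533}{114791} + \left(-8\right) \left(- \frac{1}{1877}\right) \frac{1}{3593125} = - \frac{184533}{114791} + \frac{8}{1877} \cdot \frac{1}{3593125} = - \frac{184533}{114791} + \frac{8}{6744295625} = - \frac{1244545103649797}{774184439089375}$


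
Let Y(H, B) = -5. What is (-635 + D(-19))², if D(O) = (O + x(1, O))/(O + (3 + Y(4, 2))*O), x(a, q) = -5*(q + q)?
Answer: 391876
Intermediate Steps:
x(a, q) = -10*q
D(O) = 9 (D(O) = (O - 10*O)/(O + (3 - 5)*O) = (-9*O)/(O - 2*O) = (-9*O)/((-O)) = (-9*O)*(-1/O) = 9)
(-635 + D(-19))² = (-635 + 9)² = (-626)² = 391876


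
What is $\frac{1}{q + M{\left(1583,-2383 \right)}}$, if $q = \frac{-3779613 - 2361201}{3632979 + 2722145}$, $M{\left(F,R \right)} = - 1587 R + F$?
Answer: $\frac{3177562}{12021997710641} \approx 2.6431 \cdot 10^{-7}$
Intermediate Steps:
$M{\left(F,R \right)} = F - 1587 R$
$q = - \frac{3070407}{3177562}$ ($q = - \frac{6140814}{6355124} = \left(-6140814\right) \frac{1}{6355124} = - \frac{3070407}{3177562} \approx -0.96628$)
$\frac{1}{q + M{\left(1583,-2383 \right)}} = \frac{1}{- \frac{3070407}{3177562} + \left(1583 - -3781821\right)} = \frac{1}{- \frac{3070407}{3177562} + \left(1583 + 3781821\right)} = \frac{1}{- \frac{3070407}{3177562} + 3783404} = \frac{1}{\frac{12021997710641}{3177562}} = \frac{3177562}{12021997710641}$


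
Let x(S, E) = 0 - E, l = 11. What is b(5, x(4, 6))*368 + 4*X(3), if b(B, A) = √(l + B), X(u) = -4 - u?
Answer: 1444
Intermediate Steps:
x(S, E) = -E
b(B, A) = √(11 + B)
b(5, x(4, 6))*368 + 4*X(3) = √(11 + 5)*368 + 4*(-4 - 1*3) = √16*368 + 4*(-4 - 3) = 4*368 + 4*(-7) = 1472 - 28 = 1444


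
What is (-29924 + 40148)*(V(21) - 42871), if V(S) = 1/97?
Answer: -42516360864/97 ≈ -4.3831e+8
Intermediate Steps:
V(S) = 1/97
(-29924 + 40148)*(V(21) - 42871) = (-29924 + 40148)*(1/97 - 42871) = 10224*(-4158486/97) = -42516360864/97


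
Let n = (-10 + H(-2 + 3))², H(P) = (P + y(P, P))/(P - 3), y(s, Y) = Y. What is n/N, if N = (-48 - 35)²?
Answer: 121/6889 ≈ 0.017564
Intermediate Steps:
N = 6889 (N = (-83)² = 6889)
H(P) = 2*P/(-3 + P) (H(P) = (P + P)/(P - 3) = (2*P)/(-3 + P) = 2*P/(-3 + P))
n = 121 (n = (-10 + 2*(-2 + 3)/(-3 + (-2 + 3)))² = (-10 + 2*1/(-3 + 1))² = (-10 + 2*1/(-2))² = (-10 + 2*1*(-½))² = (-10 - 1)² = (-11)² = 121)
n/N = 121/6889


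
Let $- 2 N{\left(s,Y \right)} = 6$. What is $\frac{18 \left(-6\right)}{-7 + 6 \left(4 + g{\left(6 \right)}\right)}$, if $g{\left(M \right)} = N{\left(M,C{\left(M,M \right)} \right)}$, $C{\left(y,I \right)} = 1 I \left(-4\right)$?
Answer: $108$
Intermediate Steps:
$C{\left(y,I \right)} = - 4 I$ ($C{\left(y,I \right)} = I \left(-4\right) = - 4 I$)
$N{\left(s,Y \right)} = -3$ ($N{\left(s,Y \right)} = \left(- \frac{1}{2}\right) 6 = -3$)
$g{\left(M \right)} = -3$
$\frac{18 \left(-6\right)}{-7 + 6 \left(4 + g{\left(6 \right)}\right)} = \frac{18 \left(-6\right)}{-7 + 6 \left(4 - 3\right)} = - \frac{108}{-7 + 6 \cdot 1} = - \frac{108}{-7 + 6} = - \frac{108}{-1} = \left(-108\right) \left(-1\right) = 108$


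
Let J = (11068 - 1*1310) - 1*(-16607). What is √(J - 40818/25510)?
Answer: √4289062192330/12755 ≈ 162.37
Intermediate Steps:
J = 26365 (J = (11068 - 1310) + 16607 = 9758 + 16607 = 26365)
√(J - 40818/25510) = √(26365 - 40818/25510) = √(26365 - 40818*1/25510) = √(26365 - 20409/12755) = √(336265166/12755) = √4289062192330/12755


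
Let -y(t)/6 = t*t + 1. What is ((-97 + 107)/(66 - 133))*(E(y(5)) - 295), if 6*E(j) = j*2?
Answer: 3470/67 ≈ 51.791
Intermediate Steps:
y(t) = -6 - 6*t² (y(t) = -6*(t*t + 1) = -6*(t² + 1) = -6*(1 + t²) = -6 - 6*t²)
E(j) = j/3 (E(j) = (j*2)/6 = (2*j)/6 = j/3)
((-97 + 107)/(66 - 133))*(E(y(5)) - 295) = ((-97 + 107)/(66 - 133))*((-6 - 6*5²)/3 - 295) = (10/(-67))*((-6 - 6*25)/3 - 295) = (10*(-1/67))*((-6 - 150)/3 - 295) = -10*((⅓)*(-156) - 295)/67 = -10*(-52 - 295)/67 = -10/67*(-347) = 3470/67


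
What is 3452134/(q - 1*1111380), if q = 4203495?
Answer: 3452134/3092115 ≈ 1.1164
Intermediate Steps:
3452134/(q - 1*1111380) = 3452134/(4203495 - 1*1111380) = 3452134/(4203495 - 1111380) = 3452134/3092115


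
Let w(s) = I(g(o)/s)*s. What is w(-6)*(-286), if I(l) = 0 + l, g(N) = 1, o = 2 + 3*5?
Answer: -286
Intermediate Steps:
o = 17 (o = 2 + 15 = 17)
I(l) = l
w(s) = 1 (w(s) = (1/s)*s = s/s = 1)
w(-6)*(-286) = 1*(-286) = -286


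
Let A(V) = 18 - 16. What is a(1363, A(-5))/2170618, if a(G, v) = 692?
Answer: 346/1085309 ≈ 0.00031880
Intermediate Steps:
A(V) = 2
a(1363, A(-5))/2170618 = 692/2170618 = 692*(1/2170618) = 346/1085309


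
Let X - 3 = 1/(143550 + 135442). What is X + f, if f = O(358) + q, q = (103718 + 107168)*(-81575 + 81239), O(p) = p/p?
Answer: -19768729206463/278992 ≈ -7.0858e+7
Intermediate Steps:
O(p) = 1
X = 836977/278992 (X = 3 + 1/(143550 + 135442) = 3 + 1/278992 = 836977/278992 ≈ 3.0000)
q = -70857696 (q = 210886*(-336) = -70857696)
f = -70857695 (f = 1 - 70857696 = -70857695)
X + f = 836977/278992 - 70857695 = -19768729206463/278992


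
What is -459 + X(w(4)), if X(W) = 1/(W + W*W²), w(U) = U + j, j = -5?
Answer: -919/2 ≈ -459.50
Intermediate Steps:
w(U) = -5 + U (w(U) = U - 5 = -5 + U)
X(W) = 1/(W + W³)
-459 + X(w(4)) = -459 + 1/((-5 + 4) + (-5 + 4)³) = -459 + 1/(-1 + (-1)³) = -459 + 1/(-1 - 1) = -459 + 1/(-2) = -459 - ½ = -919/2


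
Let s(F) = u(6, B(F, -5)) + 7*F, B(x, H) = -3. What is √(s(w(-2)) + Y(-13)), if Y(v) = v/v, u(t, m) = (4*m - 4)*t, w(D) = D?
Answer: I*√109 ≈ 10.44*I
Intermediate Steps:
u(t, m) = t*(-4 + 4*m) (u(t, m) = (-4 + 4*m)*t = t*(-4 + 4*m))
Y(v) = 1
s(F) = -96 + 7*F (s(F) = 4*6*(-1 - 3) + 7*F = 4*6*(-4) + 7*F = -96 + 7*F)
√(s(w(-2)) + Y(-13)) = √((-96 + 7*(-2)) + 1) = √((-96 - 14) + 1) = √(-110 + 1) = √(-109) = I*√109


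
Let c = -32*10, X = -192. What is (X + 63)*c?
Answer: 41280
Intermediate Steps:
c = -320
(X + 63)*c = (-192 + 63)*(-320) = -129*(-320) = 41280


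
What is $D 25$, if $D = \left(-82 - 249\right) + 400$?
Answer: $1725$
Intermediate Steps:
$D = 69$ ($D = -331 + 400 = 69$)
$D 25 = 69 \cdot 25 = 1725$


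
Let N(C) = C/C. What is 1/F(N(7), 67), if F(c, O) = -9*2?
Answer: -1/18 ≈ -0.055556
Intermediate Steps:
N(C) = 1
F(c, O) = -18
1/F(N(7), 67) = 1/(-18) = -1/18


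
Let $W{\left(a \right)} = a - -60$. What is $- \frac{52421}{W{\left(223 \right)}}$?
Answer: $- \frac{52421}{283} \approx -185.23$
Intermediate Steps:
$W{\left(a \right)} = 60 + a$ ($W{\left(a \right)} = a + 60 = 60 + a$)
$- \frac{52421}{W{\left(223 \right)}} = - \frac{52421}{60 + 223} = - \frac{52421}{283}$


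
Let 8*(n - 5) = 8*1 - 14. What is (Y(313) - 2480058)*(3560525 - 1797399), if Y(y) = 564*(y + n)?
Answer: -4057180369254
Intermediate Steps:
n = 17/4 (n = 5 + (8*1 - 14)/8 = 5 + (8 - 14)/8 = 5 + (1/8)*(-6) = 5 - 3/4 = 17/4 ≈ 4.2500)
Y(y) = 2397 + 564*y (Y(y) = 564*(y + 17/4) = 564*(17/4 + y) = 2397 + 564*y)
(Y(313) - 2480058)*(3560525 - 1797399) = ((2397 + 564*313) - 2480058)*(3560525 - 1797399) = ((2397 + 176532) - 2480058)*1763126 = (178929 - 2480058)*1763126 = -2301129*1763126 = -4057180369254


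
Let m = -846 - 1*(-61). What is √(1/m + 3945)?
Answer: 2*√607751710/785 ≈ 62.809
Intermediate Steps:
m = -785 (m = -846 + 61 = -785)
√(1/m + 3945) = √(1/(-785) + 3945) = √(-1/785 + 3945) = √(3096824/785) = 2*√607751710/785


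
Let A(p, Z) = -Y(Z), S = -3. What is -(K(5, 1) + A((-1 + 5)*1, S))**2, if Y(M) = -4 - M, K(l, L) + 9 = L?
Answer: -49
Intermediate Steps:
K(l, L) = -9 + L
A(p, Z) = 4 + Z (A(p, Z) = -(-4 - Z) = 4 + Z)
-(K(5, 1) + A((-1 + 5)*1, S))**2 = -((-9 + 1) + (4 - 3))**2 = -(-8 + 1)**2 = -1*(-7)**2 = -1*49 = -49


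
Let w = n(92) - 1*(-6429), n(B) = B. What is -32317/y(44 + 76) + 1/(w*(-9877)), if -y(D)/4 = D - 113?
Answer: 297352950523/257631668 ≈ 1154.2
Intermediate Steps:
y(D) = 452 - 4*D (y(D) = -4*(D - 113) = -4*(-113 + D) = 452 - 4*D)
w = 6521 (w = 92 - 1*(-6429) = 92 + 6429 = 6521)
-32317/y(44 + 76) + 1/(w*(-9877)) = -32317/(452 - 4*(44 + 76)) + 1/(6521*(-9877)) = -32317/(452 - 4*120) + (1/6521)*(-1/9877) = -32317/(452 - 480) - 1/64407917 = -32317/(-28) - 1/64407917 = -32317*(-1/28) - 1/64407917 = 32317/28 - 1/64407917 = 297352950523/257631668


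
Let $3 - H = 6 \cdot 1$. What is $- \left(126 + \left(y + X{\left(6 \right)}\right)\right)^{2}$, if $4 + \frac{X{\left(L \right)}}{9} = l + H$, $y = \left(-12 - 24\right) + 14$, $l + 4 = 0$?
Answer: $-25$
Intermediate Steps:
$l = -4$ ($l = -4 + 0 = -4$)
$H = -3$ ($H = 3 - 6 \cdot 1 = 3 - 6 = -3$)
$y = -22$ ($y = -36 + 14 = -22$)
$X{\left(L \right)} = -99$ ($X{\left(L \right)} = -36 + 9 \left(-4 - 3\right) = -36 + 9 \left(-7\right) = -36 - 63 = -99$)
$- \left(126 + \left(y + X{\left(6 \right)}\right)\right)^{2} = - \left(126 - 121\right)^{2} = - 5^{2} = \left(-1\right) 25 = -25$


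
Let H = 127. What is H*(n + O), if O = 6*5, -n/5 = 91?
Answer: -53975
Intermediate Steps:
n = -455 (n = -5*91 = -455)
O = 30
H*(n + O) = 127*(-455 + 30) = 127*(-425) = -53975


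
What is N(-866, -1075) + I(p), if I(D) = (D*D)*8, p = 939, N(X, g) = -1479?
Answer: 7052289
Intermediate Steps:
I(D) = 8*D² (I(D) = D²*8 = 8*D²)
N(-866, -1075) + I(p) = -1479 + 8*939² = -1479 + 8*881721 = -1479 + 7053768 = 7052289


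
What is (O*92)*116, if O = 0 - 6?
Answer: -64032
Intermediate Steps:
O = -6
(O*92)*116 = -6*92*116 = -552*116 = -64032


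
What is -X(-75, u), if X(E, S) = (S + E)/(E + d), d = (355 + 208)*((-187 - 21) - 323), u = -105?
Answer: -15/24919 ≈ -0.00060195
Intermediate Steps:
d = -298953 (d = 563*(-208 - 323) = 563*(-531) = -298953)
X(E, S) = (E + S)/(-298953 + E) (X(E, S) = (S + E)/(E - 298953) = (E + S)/(-298953 + E))
-X(-75, u) = -(-75 - 105)/(-298953 - 75) = -(-180)/(-299028) = -(-1)*(-180)/299028 = -1*15/24919 = -15/24919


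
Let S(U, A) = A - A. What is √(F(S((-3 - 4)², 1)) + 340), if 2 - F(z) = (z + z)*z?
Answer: 3*√38 ≈ 18.493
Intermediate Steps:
S(U, A) = 0
F(z) = 2 - 2*z² (F(z) = 2 - (z + z)*z = 2 - 2*z*z = 2 - 2*z²)
√(F(S((-3 - 4)², 1)) + 340) = √((2 - 2*0²) + 340) = √((2 - 2*0) + 340) = √((2 + 0) + 340) = √(2 + 340) = √342 = 3*√38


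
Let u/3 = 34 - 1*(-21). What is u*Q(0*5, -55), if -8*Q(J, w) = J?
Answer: 0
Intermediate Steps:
Q(J, w) = -J/8
u = 165 (u = 3*(34 - 1*(-21)) = 3*(34 + 21) = 3*55 = 165)
u*Q(0*5, -55) = 165*(-0*5) = 165*(-⅛*0) = 165*0 = 0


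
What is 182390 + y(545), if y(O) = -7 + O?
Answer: 182928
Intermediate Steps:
182390 + y(545) = 182390 + (-7 + 545) = 182390 + 538 = 182928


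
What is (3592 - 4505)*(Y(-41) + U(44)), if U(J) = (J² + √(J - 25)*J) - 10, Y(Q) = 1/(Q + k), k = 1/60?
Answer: -4323944262/2459 - 40172*√19 ≈ -1.9335e+6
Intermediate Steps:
k = 1/60 ≈ 0.016667
Y(Q) = 1/(1/60 + Q) (Y(Q) = 1/(Q + 1/60) = 1/(1/60 + Q))
U(J) = -10 + J² + J*√(-25 + J) (U(J) = (J² + √(-25 + J)*J) - 10 = (J² + J*√(-25 + J)) - 10 = -10 + J² + J*√(-25 + J))
(3592 - 4505)*(Y(-41) + U(44)) = (3592 - 4505)*(60/(1 + 60*(-41)) + (-10 + 44² + 44*√(-25 + 44))) = -913*(60/(1 - 2460) + (-10 + 1936 + 44*√19)) = -913*(60/(-2459) + (1926 + 44*√19)) = -913*(60*(-1/2459) + (1926 + 44*√19)) = -913*(-60/2459 + (1926 + 44*√19)) = -913*(4735974/2459 + 44*√19) = -4323944262/2459 - 40172*√19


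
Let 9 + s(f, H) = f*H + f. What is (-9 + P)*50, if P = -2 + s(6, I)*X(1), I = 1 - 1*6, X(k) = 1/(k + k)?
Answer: -1375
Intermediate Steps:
X(k) = 1/(2*k)
I = -5 (I = 1 - 6 = -5)
s(f, H) = -9 + f + H*f (s(f, H) = -9 + (f*H + f) = -9 + (H*f + f) = -9 + (f + H*f) = -9 + f + H*f)
P = -37/2 (P = -2 + (-9 + 6 - 5*6)*((½)/1) = -2 + (-9 + 6 - 30)*((½)*1) = -2 - 33*½ = -2 - 33/2 = -37/2 ≈ -18.500)
(-9 + P)*50 = (-9 - 37/2)*50 = -55/2*50 = -1375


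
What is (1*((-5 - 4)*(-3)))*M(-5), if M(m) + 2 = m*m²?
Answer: -3429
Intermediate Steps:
M(m) = -2 + m³ (M(m) = -2 + m*m² = -2 + m³)
(1*((-5 - 4)*(-3)))*M(-5) = (1*((-5 - 4)*(-3)))*(-2 + (-5)³) = (1*(-9*(-3)))*(-2 - 125) = (1*27)*(-127) = 27*(-127) = -3429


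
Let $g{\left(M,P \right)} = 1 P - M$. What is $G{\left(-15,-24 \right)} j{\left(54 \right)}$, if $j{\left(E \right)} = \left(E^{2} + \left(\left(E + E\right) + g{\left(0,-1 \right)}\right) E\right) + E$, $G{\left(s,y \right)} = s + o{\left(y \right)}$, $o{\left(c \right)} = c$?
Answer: $-341172$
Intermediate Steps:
$G{\left(s,y \right)} = s + y$
$g{\left(M,P \right)} = P - M$
$j{\left(E \right)} = E + E^{2} + E \left(-1 + 2 E\right)$ ($j{\left(E \right)} = \left(E^{2} + \left(\left(E + E\right) - 1\right) E\right) + E = \left(E^{2} + \left(2 E + \left(-1 + 0\right)\right) E\right) + E = \left(E^{2} + \left(2 E - 1\right) E\right) + E = \left(E^{2} + \left(-1 + 2 E\right) E\right) + E = \left(E^{2} + E \left(-1 + 2 E\right)\right) + E = E + E^{2} + E \left(-1 + 2 E\right)$)
$G{\left(-15,-24 \right)} j{\left(54 \right)} = \left(-15 - 24\right) 3 \cdot 54^{2} = - 39 \cdot 3 \cdot 2916 = \left(-39\right) 8748 = -341172$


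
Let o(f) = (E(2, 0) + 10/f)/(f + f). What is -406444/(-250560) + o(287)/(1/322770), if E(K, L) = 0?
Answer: 15637308637/737084880 ≈ 21.215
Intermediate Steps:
o(f) = 5/f² (o(f) = (0 + 10/f)/(f + f) = (10/f)/((2*f)) = (10/f)*(1/(2*f)) = 5/f²)
-406444/(-250560) + o(287)/(1/322770) = -406444/(-250560) + (5/287²)/(1/322770) = -406444*(-1/250560) + (5*(1/82369))/(1/322770) = 101611/62640 + (5/82369)*322770 = 101611/62640 + 230550/11767 = 15637308637/737084880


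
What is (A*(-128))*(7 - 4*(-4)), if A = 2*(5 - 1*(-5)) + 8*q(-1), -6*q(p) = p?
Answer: -188416/3 ≈ -62805.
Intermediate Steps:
q(p) = -p/6
A = 64/3 (A = 2*(5 - 1*(-5)) + 8*(-⅙*(-1)) = 2*(5 + 5) + 8*(⅙) = 2*10 + 4/3 = 20 + 4/3 = 64/3 ≈ 21.333)
(A*(-128))*(7 - 4*(-4)) = ((64/3)*(-128))*(7 - 4*(-4)) = -8192*(7 + 16)/3 = -8192/3*23 = -188416/3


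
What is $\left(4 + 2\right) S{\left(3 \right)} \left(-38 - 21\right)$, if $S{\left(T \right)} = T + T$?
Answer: $-2124$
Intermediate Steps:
$S{\left(T \right)} = 2 T$
$\left(4 + 2\right) S{\left(3 \right)} \left(-38 - 21\right) = \left(4 + 2\right) 2 \cdot 3 \left(-38 - 21\right) = 6 \cdot 6 \left(-59\right) = 36 \left(-59\right) = -2124$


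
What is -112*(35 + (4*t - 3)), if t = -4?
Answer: -1792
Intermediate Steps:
-112*(35 + (4*t - 3)) = -112*(35 + (4*(-4) - 3)) = -112*(35 + (-16 - 3)) = -112*(35 - 19) = -112*16 = -1792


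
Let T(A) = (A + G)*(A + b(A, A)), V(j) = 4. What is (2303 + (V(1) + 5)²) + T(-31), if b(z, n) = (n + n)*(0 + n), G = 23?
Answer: -12744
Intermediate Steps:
b(z, n) = 2*n² (b(z, n) = (2*n)*n = 2*n²)
T(A) = (23 + A)*(A + 2*A²) (T(A) = (A + 23)*(A + 2*A²) = (23 + A)*(A + 2*A²))
(2303 + (V(1) + 5)²) + T(-31) = (2303 + (4 + 5)²) - 31*(23 + 2*(-31)² + 47*(-31)) = (2303 + 9²) - 31*(23 + 2*961 - 1457) = (2303 + 81) - 31*(23 + 1922 - 1457) = 2384 - 31*488 = 2384 - 15128 = -12744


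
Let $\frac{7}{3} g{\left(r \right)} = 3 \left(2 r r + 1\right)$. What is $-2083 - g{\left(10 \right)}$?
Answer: $- \frac{16390}{7} \approx -2341.4$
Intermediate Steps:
$g{\left(r \right)} = \frac{9}{7} + \frac{18 r^{2}}{7}$ ($g{\left(r \right)} = \frac{3 \cdot 3 \left(2 r r + 1\right)}{7} = \frac{3 \cdot 3 \left(2 r^{2} + 1\right)}{7} = \frac{3 \cdot 3 \left(1 + 2 r^{2}\right)}{7} = \frac{3 \left(3 + 6 r^{2}\right)}{7} = \frac{9}{7} + \frac{18 r^{2}}{7}$)
$-2083 - g{\left(10 \right)} = -2083 - \left(\frac{9}{7} + \frac{18 \cdot 10^{2}}{7}\right) = -2083 - \left(\frac{9}{7} + \frac{18}{7} \cdot 100\right) = -2083 - \left(\frac{9}{7} + \frac{1800}{7}\right) = -2083 - \frac{1809}{7} = - \frac{16390}{7}$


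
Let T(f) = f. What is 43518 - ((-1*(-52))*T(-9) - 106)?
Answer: 44092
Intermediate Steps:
43518 - ((-1*(-52))*T(-9) - 106) = 43518 - (-1*(-52)*(-9) - 106) = 43518 - (52*(-9) - 106) = 43518 - (-468 - 106) = 43518 - 1*(-574) = 43518 + 574 = 44092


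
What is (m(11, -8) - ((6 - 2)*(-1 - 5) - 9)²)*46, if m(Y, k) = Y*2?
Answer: -49082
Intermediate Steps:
m(Y, k) = 2*Y
(m(11, -8) - ((6 - 2)*(-1 - 5) - 9)²)*46 = (2*11 - ((6 - 2)*(-1 - 5) - 9)²)*46 = (22 - (4*(-6) - 9)²)*46 = (22 - (-24 - 9)²)*46 = (22 - 1*(-33)²)*46 = (22 - 1*1089)*46 = (22 - 1089)*46 = -1067*46 = -49082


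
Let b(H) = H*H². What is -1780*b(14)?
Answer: -4884320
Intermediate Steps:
b(H) = H³
-1780*b(14) = -1780*14³ = -1780*2744 = -4884320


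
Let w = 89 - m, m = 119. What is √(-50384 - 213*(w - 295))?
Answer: √18841 ≈ 137.26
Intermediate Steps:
w = -30 (w = 89 - 1*119 = 89 - 119 = -30)
√(-50384 - 213*(w - 295)) = √(-50384 - 213*(-30 - 295)) = √(-50384 - 213*(-325)) = √(-50384 + 69225) = √18841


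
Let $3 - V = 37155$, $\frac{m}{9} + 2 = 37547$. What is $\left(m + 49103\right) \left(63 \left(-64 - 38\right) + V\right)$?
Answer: $-16865034624$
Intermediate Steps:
$m = 337905$ ($m = -18 + 9 \cdot 37547 = -18 + 337923 = 337905$)
$V = -37152$ ($V = 3 - 37155 = -37152$)
$\left(m + 49103\right) \left(63 \left(-64 - 38\right) + V\right) = \left(337905 + 49103\right) \left(63 \left(-64 - 38\right) - 37152\right) = 387008 \left(63 \left(-102\right) - 37152\right) = 387008 \left(-6426 - 37152\right) = 387008 \left(-43578\right) = -16865034624$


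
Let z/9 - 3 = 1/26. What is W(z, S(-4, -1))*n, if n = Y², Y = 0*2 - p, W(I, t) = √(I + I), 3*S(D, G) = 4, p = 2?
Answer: 12*√1027/13 ≈ 29.582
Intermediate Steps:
S(D, G) = 4/3 (S(D, G) = (⅓)*4 = 4/3)
z = 711/26 (z = 27 + 9/26 = 711/26 ≈ 27.346)
W(I, t) = √2*√I (W(I, t) = √(2*I) = √2*√I)
Y = -2 (Y = 0*2 - 1*2 = 0 - 2 = -2)
n = 4 (n = (-2)² = 4)
W(z, S(-4, -1))*n = (√2*√(711/26))*4 = (√2*(3*√2054/26))*4 = (3*√1027/13)*4 = 12*√1027/13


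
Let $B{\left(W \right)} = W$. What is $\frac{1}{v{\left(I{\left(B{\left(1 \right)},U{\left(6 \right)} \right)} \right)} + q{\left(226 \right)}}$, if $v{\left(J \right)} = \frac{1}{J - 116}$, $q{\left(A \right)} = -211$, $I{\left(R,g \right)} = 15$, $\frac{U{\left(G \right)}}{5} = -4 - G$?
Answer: $- \frac{101}{21312} \approx -0.0047391$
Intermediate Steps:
$U{\left(G \right)} = -20 - 5 G$ ($U{\left(G \right)} = 5 \left(-4 - G\right) = -20 - 5 G$)
$v{\left(J \right)} = \frac{1}{-116 + J}$
$\frac{1}{v{\left(I{\left(B{\left(1 \right)},U{\left(6 \right)} \right)} \right)} + q{\left(226 \right)}} = \frac{1}{\frac{1}{-116 + 15} - 211} = \frac{1}{\frac{1}{-101} - 211} = \frac{1}{- \frac{1}{101} - 211} = \frac{1}{- \frac{21312}{101}} = - \frac{101}{21312}$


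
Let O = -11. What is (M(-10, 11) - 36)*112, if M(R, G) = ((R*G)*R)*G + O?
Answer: 1349936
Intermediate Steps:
M(R, G) = -11 + G²*R² (M(R, G) = ((R*G)*R)*G - 11 = ((G*R)*R)*G - 11 = (G*R²)*G - 11 = G²*R² - 11 = -11 + G²*R²)
(M(-10, 11) - 36)*112 = ((-11 + 11²*(-10)²) - 36)*112 = ((-11 + 121*100) - 36)*112 = ((-11 + 12100) - 36)*112 = (12089 - 36)*112 = 12053*112 = 1349936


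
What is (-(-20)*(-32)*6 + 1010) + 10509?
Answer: 7679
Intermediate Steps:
(-(-20)*(-32)*6 + 1010) + 10509 = (-20*32*6 + 1010) + 10509 = (-640*6 + 1010) + 10509 = (-3840 + 1010) + 10509 = -2830 + 10509 = 7679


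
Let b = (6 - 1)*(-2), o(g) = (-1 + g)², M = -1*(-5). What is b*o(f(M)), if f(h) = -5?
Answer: -360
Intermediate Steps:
M = 5
b = -10 (b = 5*(-2) = -10)
b*o(f(M)) = -10*(-1 - 5)² = -10*(-6)² = -10*36 = -360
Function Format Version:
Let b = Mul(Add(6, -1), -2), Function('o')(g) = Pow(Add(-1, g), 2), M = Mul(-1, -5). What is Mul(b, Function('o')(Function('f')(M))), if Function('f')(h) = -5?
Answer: -360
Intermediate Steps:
M = 5
b = -10 (b = Mul(5, -2) = -10)
Mul(b, Function('o')(Function('f')(M))) = Mul(-10, Pow(Add(-1, -5), 2)) = Mul(-10, Pow(-6, 2)) = Mul(-10, 36) = -360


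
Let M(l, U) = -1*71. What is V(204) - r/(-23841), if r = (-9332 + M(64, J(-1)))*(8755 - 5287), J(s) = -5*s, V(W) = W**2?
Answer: 319852484/7947 ≈ 40248.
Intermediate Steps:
M(l, U) = -71
r = -32609604 (r = (-9332 - 71)*(8755 - 5287) = -9403*3468 = -32609604)
V(204) - r/(-23841) = 204**2 - (-32609604)/(-23841) = 41616 - (-32609604)*(-1)/23841 = 41616 - 1*10869868/7947 = 41616 - 10869868/7947 = 319852484/7947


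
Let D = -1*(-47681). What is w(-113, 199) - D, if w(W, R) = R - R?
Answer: -47681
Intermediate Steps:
w(W, R) = 0
D = 47681
w(-113, 199) - D = 0 - 1*47681 = 0 - 47681 = -47681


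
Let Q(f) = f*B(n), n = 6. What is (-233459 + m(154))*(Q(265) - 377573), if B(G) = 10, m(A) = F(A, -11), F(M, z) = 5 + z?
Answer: 87531398195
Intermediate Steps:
m(A) = -6 (m(A) = 5 - 11 = -6)
Q(f) = 10*f (Q(f) = f*10 = 10*f)
(-233459 + m(154))*(Q(265) - 377573) = (-233459 - 6)*(10*265 - 377573) = -233465*(2650 - 377573) = -233465*(-374923) = 87531398195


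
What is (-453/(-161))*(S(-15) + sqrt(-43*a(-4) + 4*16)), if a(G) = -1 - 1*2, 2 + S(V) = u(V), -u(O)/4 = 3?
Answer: -906/23 + 453*sqrt(193)/161 ≈ -0.30263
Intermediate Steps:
u(O) = -12 (u(O) = -4*3 = -12)
S(V) = -14 (S(V) = -2 - 12 = -14)
a(G) = -3 (a(G) = -1 - 2 = -3)
(-453/(-161))*(S(-15) + sqrt(-43*a(-4) + 4*16)) = (-453/(-161))*(-14 + sqrt(-43*(-3) + 4*16)) = (-453*(-1/161))*(-14 + sqrt(129 + 64)) = 453*(-14 + sqrt(193))/161 = -906/23 + 453*sqrt(193)/161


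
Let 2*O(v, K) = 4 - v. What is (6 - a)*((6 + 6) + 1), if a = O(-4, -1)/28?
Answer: 533/7 ≈ 76.143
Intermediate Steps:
O(v, K) = 2 - v/2 (O(v, K) = (4 - v)/2 = 2 - v/2)
a = ⅐ (a = (2 - ½*(-4))/28 = (2 + 2)*(1/28) = 4*(1/28) = ⅐ ≈ 0.14286)
(6 - a)*((6 + 6) + 1) = (6 - 1*⅐)*((6 + 6) + 1) = (6 - ⅐)*(12 + 1) = (41/7)*13 = 533/7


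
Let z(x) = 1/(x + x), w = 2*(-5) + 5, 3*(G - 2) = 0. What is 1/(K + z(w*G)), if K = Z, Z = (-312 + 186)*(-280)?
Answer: 20/705599 ≈ 2.8345e-5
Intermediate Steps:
G = 2 (G = 2 + (⅓)*0 = 2 + 0 = 2)
w = -5 (w = -10 + 5 = -5)
Z = 35280 (Z = -126*(-280) = 35280)
z(x) = 1/(2*x)
K = 35280
1/(K + z(w*G)) = 1/(35280 + 1/(2*((-5*2)))) = 1/(35280 + (½)/(-10)) = 1/(35280 + (½)*(-⅒)) = 1/(35280 - 1/20) = 1/(705599/20) = 20/705599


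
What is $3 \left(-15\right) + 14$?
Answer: $-31$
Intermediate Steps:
$3 \left(-15\right) + 14 = -45 + 14 = -31$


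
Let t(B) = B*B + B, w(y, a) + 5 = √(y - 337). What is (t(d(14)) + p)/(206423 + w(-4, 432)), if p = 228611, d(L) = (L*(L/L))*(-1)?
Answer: 47226993474/42608391065 - 228793*I*√341/42608391065 ≈ 1.1084 - 9.9157e-5*I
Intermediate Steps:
w(y, a) = -5 + √(-337 + y) (w(y, a) = -5 + √(y - 337) = -5 + √(-337 + y))
d(L) = -L (d(L) = (L*1)*(-1) = L*(-1) = -L)
t(B) = B + B² (t(B) = B² + B = B + B²)
(t(d(14)) + p)/(206423 + w(-4, 432)) = ((-1*14)*(1 - 1*14) + 228611)/(206423 + (-5 + √(-337 - 4))) = (-14*(1 - 14) + 228611)/(206423 + (-5 + √(-341))) = (-14*(-13) + 228611)/(206423 + (-5 + I*√341)) = (182 + 228611)/(206418 + I*√341) = 228793/(206418 + I*√341)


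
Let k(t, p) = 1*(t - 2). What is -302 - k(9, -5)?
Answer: -309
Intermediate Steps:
k(t, p) = -2 + t (k(t, p) = 1*(-2 + t) = -2 + t)
-302 - k(9, -5) = -302 - (-2 + 9) = -302 - 1*7 = -302 - 7 = -309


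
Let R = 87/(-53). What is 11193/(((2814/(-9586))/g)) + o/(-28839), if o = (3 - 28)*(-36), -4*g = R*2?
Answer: -2136551010039/68271526 ≈ -31295.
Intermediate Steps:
R = -87/53 (R = 87*(-1/53) = -87/53 ≈ -1.6415)
g = 87/106 (g = -(-87)*2/212 = -¼*(-174/53) = 87/106 ≈ 0.82076)
o = 900 (o = -25*(-36) = 900)
11193/(((2814/(-9586))/g)) + o/(-28839) = 11193/(((2814/(-9586))/(87/106))) + 900/(-28839) = 11193/(((2814*(-1/9586))*(106/87))) + 900*(-1/28839) = 11193/((-1407/4793*106/87)) - 300/9613 = 11193/(-49714/138997) - 300/9613 = 11193*(-138997/49714) - 300/9613 = -222256203/7102 - 300/9613 = -2136551010039/68271526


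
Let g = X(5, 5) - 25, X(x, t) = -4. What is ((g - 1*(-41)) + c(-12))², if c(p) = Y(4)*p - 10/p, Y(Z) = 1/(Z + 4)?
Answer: 1156/9 ≈ 128.44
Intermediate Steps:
Y(Z) = 1/(4 + Z)
g = -29 (g = -4 - 25 = -29)
c(p) = -10/p + p/8 (c(p) = p/(4 + 4) - 10/p = p/8 - 10/p = -10/p + p/8)
((g - 1*(-41)) + c(-12))² = ((-29 - 1*(-41)) + (-10/(-12) + (⅛)*(-12)))² = ((-29 + 41) + (-10*(-1/12) - 3/2))² = (12 + (⅚ - 3/2))² = (12 - ⅔)² = (34/3)² = 1156/9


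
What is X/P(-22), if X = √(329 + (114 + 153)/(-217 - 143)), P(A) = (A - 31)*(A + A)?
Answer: √1181730/139920 ≈ 0.0077693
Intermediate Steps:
P(A) = 2*A*(-31 + A) (P(A) = (-31 + A)*(2*A) = 2*A*(-31 + A))
X = √1181730/60 (X = √(329 + 267/(-360)) = √(329 + 267*(-1/360)) = √(329 - 89/120) = √(39391/120) = √1181730/60 ≈ 18.118)
X/P(-22) = (√1181730/60)/((2*(-22)*(-31 - 22))) = (√1181730/60)/((2*(-22)*(-53))) = (√1181730/60)/2332 = (√1181730/60)*(1/2332) = √1181730/139920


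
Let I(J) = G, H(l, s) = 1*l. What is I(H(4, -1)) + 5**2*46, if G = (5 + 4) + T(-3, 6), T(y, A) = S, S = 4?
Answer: 1163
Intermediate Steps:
T(y, A) = 4
H(l, s) = l
G = 13 (G = (5 + 4) + 4 = 9 + 4 = 13)
I(J) = 13
I(H(4, -1)) + 5**2*46 = 13 + 5**2*46 = 13 + 25*46 = 13 + 1150 = 1163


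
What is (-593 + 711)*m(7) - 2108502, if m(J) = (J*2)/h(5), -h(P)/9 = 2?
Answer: -18977344/9 ≈ -2.1086e+6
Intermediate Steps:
h(P) = -18 (h(P) = -9*2 = -18)
m(J) = -J/9 (m(J) = (J*2)/(-18) = (2*J)*(-1/18) = -J/9)
(-593 + 711)*m(7) - 2108502 = (-593 + 711)*(-⅑*7) - 2108502 = 118*(-7/9) - 2108502 = -826/9 - 2108502 = -18977344/9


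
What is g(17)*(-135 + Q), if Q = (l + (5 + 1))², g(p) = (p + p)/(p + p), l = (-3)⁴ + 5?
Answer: 8329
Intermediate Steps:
l = 86 (l = 81 + 5 = 86)
g(p) = 1 (g(p) = (2*p)/((2*p)) = (2*p)*(1/(2*p)) = 1)
Q = 8464 (Q = (86 + (5 + 1))² = (86 + 6)² = 92² = 8464)
g(17)*(-135 + Q) = 1*(-135 + 8464) = 1*8329 = 8329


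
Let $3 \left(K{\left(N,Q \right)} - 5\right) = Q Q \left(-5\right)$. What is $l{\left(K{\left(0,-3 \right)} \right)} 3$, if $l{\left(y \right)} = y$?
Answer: $-30$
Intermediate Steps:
$K{\left(N,Q \right)} = 5 - \frac{5 Q^{2}}{3}$ ($K{\left(N,Q \right)} = 5 + \frac{Q Q \left(-5\right)}{3} = 5 + \frac{Q^{2} \left(-5\right)}{3} = 5 + \frac{\left(-5\right) Q^{2}}{3} = 5 - \frac{5 Q^{2}}{3}$)
$l{\left(K{\left(0,-3 \right)} \right)} 3 = \left(5 - \frac{5 \left(-3\right)^{2}}{3}\right) 3 = \left(5 - 15\right) 3 = \left(-10\right) 3 = -30$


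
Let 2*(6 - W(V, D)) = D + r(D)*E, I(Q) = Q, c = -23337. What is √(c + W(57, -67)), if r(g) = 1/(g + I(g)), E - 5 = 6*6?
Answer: I*√418327163/134 ≈ 152.63*I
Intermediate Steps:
E = 41 (E = 5 + 6*6 = 5 + 36 = 41)
r(g) = 1/(2*g) (r(g) = 1/(g + g) = 1/(2*g))
W(V, D) = 6 - 41/(4*D) - D/2 (W(V, D) = 6 - (D + (1/(2*D))*41)/2 = 6 - (D + 41/(2*D))/2 = 6 + (-41/(4*D) - D/2) = 6 - 41/(4*D) - D/2)
√(c + W(57, -67)) = √(-23337 + (6 - 41/4/(-67) - ½*(-67))) = √(-23337 + (6 - 41/4*(-1/67) + 67/2)) = √(-23337 + (6 + 41/268 + 67/2)) = √(-23337 + 10627/268) = √(-6243689/268) = I*√418327163/134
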